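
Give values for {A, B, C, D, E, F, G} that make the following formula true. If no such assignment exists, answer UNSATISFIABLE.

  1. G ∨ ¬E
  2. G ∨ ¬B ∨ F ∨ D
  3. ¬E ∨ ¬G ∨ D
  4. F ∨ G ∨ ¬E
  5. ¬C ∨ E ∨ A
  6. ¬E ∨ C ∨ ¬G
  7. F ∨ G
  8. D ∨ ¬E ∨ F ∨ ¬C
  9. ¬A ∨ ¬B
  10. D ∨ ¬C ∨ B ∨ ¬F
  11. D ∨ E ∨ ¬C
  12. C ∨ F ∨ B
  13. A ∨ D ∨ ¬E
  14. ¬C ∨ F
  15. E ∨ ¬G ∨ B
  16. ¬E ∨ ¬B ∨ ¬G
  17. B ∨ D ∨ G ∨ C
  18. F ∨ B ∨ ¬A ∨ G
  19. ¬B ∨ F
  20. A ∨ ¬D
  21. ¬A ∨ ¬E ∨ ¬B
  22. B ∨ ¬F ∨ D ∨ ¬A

A: False, B: True, C: False, D: False, E: False, F: True, G: True

Try G = True.
Try E = False.
The clause (B) is unit, so B = True.
The clause (¬A) is unit, so A = False.
The clause (¬C) is unit, so C = False.
The clause (F) is unit, so F = True.
The clause (¬D) is unit, so D = False.
This assignment satisfies each clause.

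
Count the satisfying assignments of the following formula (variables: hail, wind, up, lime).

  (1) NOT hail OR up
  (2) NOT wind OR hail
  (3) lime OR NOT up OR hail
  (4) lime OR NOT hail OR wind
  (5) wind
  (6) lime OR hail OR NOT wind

There are 2^4 = 16 truth assignments over (hail, wind, up, lime).
Check each against the 6 clauses (columns in the order hail, wind, up, lime):
  F F F F  ✗ fails (wind)
  F F F T  ✗ fails (wind)
  F F T F  ✗ fails (lime OR NOT up OR hail)
  F F T T  ✗ fails (wind)
  F T F F  ✗ fails (NOT wind OR hail)
  F T F T  ✗ fails (NOT wind OR hail)
  F T T F  ✗ fails (NOT wind OR hail)
  F T T T  ✗ fails (NOT wind OR hail)
  T F F F  ✗ fails (NOT hail OR up)
  T F F T  ✗ fails (NOT hail OR up)
  T F T F  ✗ fails (lime OR NOT hail OR wind)
  T F T T  ✗ fails (wind)
  T T F F  ✗ fails (NOT hail OR up)
  T T F T  ✗ fails (NOT hail OR up)
  T T T F  ✓ satisfies all
  T T T T  ✓ satisfies all
2 of the 16 rows are models.

2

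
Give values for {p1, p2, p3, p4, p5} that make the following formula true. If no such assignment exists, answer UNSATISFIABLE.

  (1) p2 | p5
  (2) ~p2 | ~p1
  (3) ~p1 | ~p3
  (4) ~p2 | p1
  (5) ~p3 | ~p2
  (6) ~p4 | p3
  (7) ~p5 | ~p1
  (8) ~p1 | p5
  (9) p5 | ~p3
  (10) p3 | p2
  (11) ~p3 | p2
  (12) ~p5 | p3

Try p2 = 1.
The clause (~p1) is unit, so p1 = 0.
But (p1) is also a unit clause — contradiction.
That branch fails; take p2 = 0 instead.
The clause (p5) is unit, so p5 = 1.
The clause (~p1) is unit, so p1 = 0.
The clause (p3) is unit, so p3 = 1.
But (~p3) is also a unit clause — contradiction.
Both values of p2 lead to a conflict.

UNSATISFIABLE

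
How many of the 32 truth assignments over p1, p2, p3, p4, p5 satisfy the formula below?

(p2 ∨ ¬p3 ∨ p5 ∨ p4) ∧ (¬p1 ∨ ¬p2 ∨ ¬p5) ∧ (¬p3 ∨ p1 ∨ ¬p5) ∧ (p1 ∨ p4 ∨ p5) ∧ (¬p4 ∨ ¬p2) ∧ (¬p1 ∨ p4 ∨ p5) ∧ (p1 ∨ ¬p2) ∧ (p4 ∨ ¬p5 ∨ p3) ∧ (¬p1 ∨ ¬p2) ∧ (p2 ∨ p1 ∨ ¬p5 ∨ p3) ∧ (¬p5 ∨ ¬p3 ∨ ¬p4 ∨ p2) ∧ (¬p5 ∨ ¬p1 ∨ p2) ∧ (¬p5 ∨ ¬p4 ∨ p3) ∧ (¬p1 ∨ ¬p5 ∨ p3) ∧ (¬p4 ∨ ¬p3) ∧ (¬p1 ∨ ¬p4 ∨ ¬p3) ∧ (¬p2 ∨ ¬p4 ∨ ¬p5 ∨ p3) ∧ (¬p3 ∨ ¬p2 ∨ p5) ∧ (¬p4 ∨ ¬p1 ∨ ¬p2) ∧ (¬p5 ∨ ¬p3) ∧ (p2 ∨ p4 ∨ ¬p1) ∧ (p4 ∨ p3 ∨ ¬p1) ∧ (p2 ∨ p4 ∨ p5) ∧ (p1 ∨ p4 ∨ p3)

2

There are 2^5 = 32 truth assignments over (p1, p2, p3, p4, p5).
Split on p5. With p5 = True, the clauses containing p5 are satisfied and ¬p5 drops from the rest; 0 of the 2^4 = 16 assignments to the other variables satisfy what remains.
With p5 = False, by the same count on the reduced clause set, 2 assignments work.
(One model: p1=F, p2=F, p3=F, p4=T, p5=F.)
Total: 0 + 2 = 2.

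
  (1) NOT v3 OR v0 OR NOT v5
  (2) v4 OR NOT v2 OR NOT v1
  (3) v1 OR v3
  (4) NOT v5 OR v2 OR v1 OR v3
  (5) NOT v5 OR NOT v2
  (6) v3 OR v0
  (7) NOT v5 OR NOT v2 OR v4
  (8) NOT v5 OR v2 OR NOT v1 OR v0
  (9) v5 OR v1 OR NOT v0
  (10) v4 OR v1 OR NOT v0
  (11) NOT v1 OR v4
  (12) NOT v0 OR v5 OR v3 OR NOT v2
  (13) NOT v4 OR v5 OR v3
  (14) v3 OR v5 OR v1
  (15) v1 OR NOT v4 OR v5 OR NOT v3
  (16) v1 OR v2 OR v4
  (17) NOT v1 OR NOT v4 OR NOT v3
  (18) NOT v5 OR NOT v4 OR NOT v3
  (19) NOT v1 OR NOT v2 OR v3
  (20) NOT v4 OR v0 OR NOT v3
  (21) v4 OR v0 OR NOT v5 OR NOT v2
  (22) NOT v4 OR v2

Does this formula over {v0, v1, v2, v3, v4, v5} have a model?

Case v1 = false:
The clause (v3) is unit, so v3 = true.
Case v0 = false:
The clause (NOT v5) is unit, so v5 = false.
The clause (NOT v4) is unit, so v4 = false.
The clause (v2) is unit, so v2 = true.
This assignment satisfies each clause.
A satisfying assignment: v0=false, v1=false, v2=true, v3=true, v4=false, v5=false.

Yes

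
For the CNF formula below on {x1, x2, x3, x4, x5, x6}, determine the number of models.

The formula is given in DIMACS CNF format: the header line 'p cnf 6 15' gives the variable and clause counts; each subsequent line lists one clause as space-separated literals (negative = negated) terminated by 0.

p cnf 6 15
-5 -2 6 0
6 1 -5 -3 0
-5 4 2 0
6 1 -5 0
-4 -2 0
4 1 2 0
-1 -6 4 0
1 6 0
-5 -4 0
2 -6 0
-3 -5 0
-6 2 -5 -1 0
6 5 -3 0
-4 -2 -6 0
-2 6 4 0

5

There are 2^6 = 64 truth assignments over (x1, x2, x3, x4, x5, x6).
Split on x4. With x4 = True, the clauses containing x4 are satisfied and ¬x4 drops from the rest; 1 of the 2^5 = 32 assignments to the other variables satisfy what remains.
With x4 = False, by the same count on the reduced clause set, 4 assignments work.
(One model: x1=F, x2=T, x3=F, x4=F, x5=F, x6=T.)
Total: 1 + 4 = 5.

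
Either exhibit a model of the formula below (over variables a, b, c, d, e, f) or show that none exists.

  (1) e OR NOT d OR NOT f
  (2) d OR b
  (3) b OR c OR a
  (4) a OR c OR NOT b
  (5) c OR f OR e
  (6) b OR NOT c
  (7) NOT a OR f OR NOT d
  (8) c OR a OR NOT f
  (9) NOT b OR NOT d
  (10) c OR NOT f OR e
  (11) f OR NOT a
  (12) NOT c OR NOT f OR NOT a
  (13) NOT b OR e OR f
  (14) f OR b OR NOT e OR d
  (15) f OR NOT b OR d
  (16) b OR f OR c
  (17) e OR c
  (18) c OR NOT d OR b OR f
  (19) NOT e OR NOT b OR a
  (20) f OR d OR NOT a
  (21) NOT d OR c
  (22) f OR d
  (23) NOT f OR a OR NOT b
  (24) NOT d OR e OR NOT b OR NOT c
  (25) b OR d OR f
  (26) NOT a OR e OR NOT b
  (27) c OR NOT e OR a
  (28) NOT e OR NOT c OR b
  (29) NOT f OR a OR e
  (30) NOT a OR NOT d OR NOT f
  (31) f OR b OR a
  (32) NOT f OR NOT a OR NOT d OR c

Case d = false:
The clause (b) is unit, so b = true.
The clause (f) is unit, so f = true.
The clause (a) is unit, so a = true.
The clause (NOT c) is unit, so c = false.
The clause (e) is unit, so e = true.
This assignment satisfies each clause.

a ↦ true, b ↦ true, c ↦ false, d ↦ false, e ↦ true, f ↦ true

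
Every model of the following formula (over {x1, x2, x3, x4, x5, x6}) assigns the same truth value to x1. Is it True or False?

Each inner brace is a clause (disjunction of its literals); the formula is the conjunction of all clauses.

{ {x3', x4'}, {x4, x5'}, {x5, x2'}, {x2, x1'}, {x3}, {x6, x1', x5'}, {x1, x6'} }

Suppose x1 = 1.
From the singleton clause (x2), x2 = 1.
From the singleton clause (x5), x5 = 1.
From the singleton clause (x4), x4 = 1.
From the singleton clause (x3'), x3 = 0.
That conflicts with the unit clause (x3).
So every satisfying assignment has x1 = False.

False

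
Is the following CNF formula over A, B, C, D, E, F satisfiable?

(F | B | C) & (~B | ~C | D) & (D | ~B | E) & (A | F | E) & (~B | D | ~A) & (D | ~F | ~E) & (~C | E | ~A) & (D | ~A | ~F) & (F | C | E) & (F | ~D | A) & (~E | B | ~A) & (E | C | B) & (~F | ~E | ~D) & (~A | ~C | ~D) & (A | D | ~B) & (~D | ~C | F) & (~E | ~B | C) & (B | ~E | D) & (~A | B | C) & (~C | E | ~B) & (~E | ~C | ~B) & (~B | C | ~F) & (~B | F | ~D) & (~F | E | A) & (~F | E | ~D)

No, unsatisfiable

Suppose F = 1.
Suppose D = 1.
(~E) alone gives E = 0.
That conflicts with the unit clause (E).
That branch fails; take D = 0 instead.
(~E) alone gives E = 0.
(~B) alone gives B = 0.
(~A) alone gives A = 0.
That conflicts with the unit clause (A).
Either choice for D ends in contradiction.
That branch fails; take F = 0 instead.
Suppose B = 1.
(~D) alone gives D = 0.
(~C) alone gives C = 0.
(E) alone gives E = 1.
That conflicts with the unit clause (~E).
That branch fails; take B = 0 instead.
(C) alone gives C = 1.
(~D) alone gives D = 0.
(~E) alone gives E = 0.
(A) alone gives A = 1.
That conflicts with the unit clause (~A).
Either choice for B ends in contradiction.
Either choice for F ends in contradiction.
No assignment satisfies every clause.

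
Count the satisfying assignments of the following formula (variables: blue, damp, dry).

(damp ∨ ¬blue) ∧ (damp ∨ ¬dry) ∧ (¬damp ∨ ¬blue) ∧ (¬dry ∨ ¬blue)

There are 2^3 = 8 truth assignments over (blue, damp, dry).
Check each against the 4 clauses (columns in the order blue, damp, dry):
  F F F  ✓ satisfies all
  F F T  ✗ fails (damp ∨ ¬dry)
  F T F  ✓ satisfies all
  F T T  ✓ satisfies all
  T F F  ✗ fails (damp ∨ ¬blue)
  T F T  ✗ fails (damp ∨ ¬blue)
  T T F  ✗ fails (¬damp ∨ ¬blue)
  T T T  ✗ fails (¬damp ∨ ¬blue)
3 of the 8 rows are models.

3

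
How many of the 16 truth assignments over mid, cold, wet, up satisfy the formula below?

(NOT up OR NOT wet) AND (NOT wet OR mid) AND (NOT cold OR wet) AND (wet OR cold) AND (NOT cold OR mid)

2

There are 2^4 = 16 truth assignments over (mid, cold, wet, up).
Check each against the 5 clauses (columns in the order mid, cold, wet, up):
  F F F F  ✗ fails (wet OR cold)
  F F F T  ✗ fails (wet OR cold)
  F F T F  ✗ fails (NOT wet OR mid)
  F F T T  ✗ fails (NOT up OR NOT wet)
  F T F F  ✗ fails (NOT cold OR wet)
  F T F T  ✗ fails (NOT cold OR wet)
  F T T F  ✗ fails (NOT wet OR mid)
  F T T T  ✗ fails (NOT up OR NOT wet)
  T F F F  ✗ fails (wet OR cold)
  T F F T  ✗ fails (wet OR cold)
  T F T F  ✓ satisfies all
  T F T T  ✗ fails (NOT up OR NOT wet)
  T T F F  ✗ fails (NOT cold OR wet)
  T T F T  ✗ fails (NOT cold OR wet)
  T T T F  ✓ satisfies all
  T T T T  ✗ fails (NOT up OR NOT wet)
2 of the 16 rows are models.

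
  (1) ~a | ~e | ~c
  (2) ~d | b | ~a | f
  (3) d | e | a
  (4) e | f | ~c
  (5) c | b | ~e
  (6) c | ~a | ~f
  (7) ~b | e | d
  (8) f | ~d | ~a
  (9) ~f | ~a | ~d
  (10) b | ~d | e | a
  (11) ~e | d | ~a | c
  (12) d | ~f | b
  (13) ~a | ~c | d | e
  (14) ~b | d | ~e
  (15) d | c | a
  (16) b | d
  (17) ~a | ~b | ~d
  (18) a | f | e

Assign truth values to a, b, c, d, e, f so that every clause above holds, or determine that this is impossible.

Try b = 1.
Try e = 0.
From the singleton clause (d), d = 1.
From the singleton clause (~a), a = 0.
From the singleton clause (f), f = 1.
Every clause is now satisfied; c is unconstrained.

a=0, b=1, c=1, d=1, e=0, f=1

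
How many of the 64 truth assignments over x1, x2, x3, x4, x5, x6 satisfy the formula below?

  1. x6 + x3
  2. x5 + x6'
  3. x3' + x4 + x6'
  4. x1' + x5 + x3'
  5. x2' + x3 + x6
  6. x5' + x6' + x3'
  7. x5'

There are 2^6 = 64 truth assignments over (x1, x2, x3, x4, x5, x6).
Split on x5. With x5 = 1, the clauses containing x5 are satisfied and x5' drops from the rest; 0 of the 2^5 = 32 assignments to the other variables satisfy what remains.
With x5 = 0, by the same count on the reduced clause set, 4 assignments work.
Total: 0 + 4 = 4.

4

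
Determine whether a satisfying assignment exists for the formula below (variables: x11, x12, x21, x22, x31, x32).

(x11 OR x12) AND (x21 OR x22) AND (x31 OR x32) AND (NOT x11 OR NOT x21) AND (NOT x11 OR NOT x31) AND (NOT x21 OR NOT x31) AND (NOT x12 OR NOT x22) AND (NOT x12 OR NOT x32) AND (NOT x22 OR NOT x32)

Unsatisfiable

Try x11 = true.
(NOT x21) alone gives x21 = false.
(x22) alone gives x22 = true.
(NOT x31) alone gives x31 = false.
(x32) alone gives x32 = true.
Now (NOT x32) is unsatisfied and unit — conflict.
Backtrack on x11: now try x11 = false.
(x12) alone gives x12 = true.
(NOT x22) alone gives x22 = false.
(x21) alone gives x21 = true.
(NOT x31) alone gives x31 = false.
(x32) alone gives x32 = true.
Now (NOT x32) is unsatisfied and unit — conflict.
Either choice for x11 ends in contradiction.
No assignment satisfies every clause.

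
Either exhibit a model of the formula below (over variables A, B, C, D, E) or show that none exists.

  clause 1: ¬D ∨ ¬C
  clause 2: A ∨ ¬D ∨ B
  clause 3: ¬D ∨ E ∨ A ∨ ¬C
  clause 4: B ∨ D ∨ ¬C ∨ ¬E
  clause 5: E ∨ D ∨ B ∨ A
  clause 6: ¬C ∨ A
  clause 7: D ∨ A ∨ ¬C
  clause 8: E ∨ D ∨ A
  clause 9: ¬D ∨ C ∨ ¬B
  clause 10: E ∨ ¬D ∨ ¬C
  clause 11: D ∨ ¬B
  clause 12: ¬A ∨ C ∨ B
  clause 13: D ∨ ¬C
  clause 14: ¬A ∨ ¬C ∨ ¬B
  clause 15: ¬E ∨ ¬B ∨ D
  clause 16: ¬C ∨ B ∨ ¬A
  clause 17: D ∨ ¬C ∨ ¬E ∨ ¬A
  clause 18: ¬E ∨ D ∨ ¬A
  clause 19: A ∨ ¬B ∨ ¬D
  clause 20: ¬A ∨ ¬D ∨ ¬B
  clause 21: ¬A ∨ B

A=False, B=False, C=False, D=False, E=True

Suppose D = False.
The clause (¬B) is unit, so B = False.
The clause (¬C) is unit, so C = False.
The clause (¬A) is unit, so A = False.
The clause (E) is unit, so E = True.
This assignment satisfies each clause.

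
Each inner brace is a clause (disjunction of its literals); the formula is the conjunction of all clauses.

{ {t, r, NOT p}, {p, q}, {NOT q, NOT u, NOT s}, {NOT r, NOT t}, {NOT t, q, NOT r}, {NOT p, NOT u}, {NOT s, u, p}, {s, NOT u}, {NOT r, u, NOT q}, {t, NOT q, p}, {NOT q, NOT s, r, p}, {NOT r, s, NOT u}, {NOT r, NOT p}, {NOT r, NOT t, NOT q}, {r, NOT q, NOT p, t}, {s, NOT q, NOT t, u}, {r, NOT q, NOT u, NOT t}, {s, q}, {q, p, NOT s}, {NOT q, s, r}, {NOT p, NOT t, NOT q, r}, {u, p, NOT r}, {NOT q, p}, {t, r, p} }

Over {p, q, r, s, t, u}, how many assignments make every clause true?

1

There are 2^6 = 64 truth assignments over (p, q, r, s, t, u).
Split on u. With u = true, the clauses containing u are satisfied and NOT u drops from the rest; 0 of the 2^5 = 32 assignments to the other variables satisfy what remains.
With u = false, by the same count on the reduced clause set, 1 assignment works.
(One model: p=T, q=F, r=F, s=T, t=T, u=F.)
Total: 0 + 1 = 1.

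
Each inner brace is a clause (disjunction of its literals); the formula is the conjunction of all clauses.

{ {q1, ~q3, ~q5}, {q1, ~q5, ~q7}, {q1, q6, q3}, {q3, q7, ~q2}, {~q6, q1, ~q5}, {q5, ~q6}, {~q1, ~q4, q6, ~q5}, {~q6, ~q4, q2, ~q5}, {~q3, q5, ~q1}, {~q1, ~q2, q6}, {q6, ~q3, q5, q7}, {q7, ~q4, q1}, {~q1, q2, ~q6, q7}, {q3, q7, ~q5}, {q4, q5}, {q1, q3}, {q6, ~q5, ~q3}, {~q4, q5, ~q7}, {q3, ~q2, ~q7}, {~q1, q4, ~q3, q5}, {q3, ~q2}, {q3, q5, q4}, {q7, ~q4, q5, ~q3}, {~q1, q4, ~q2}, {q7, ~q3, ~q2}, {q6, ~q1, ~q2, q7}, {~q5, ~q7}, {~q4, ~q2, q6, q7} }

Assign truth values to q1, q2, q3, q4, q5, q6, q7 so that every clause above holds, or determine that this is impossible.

q1: 1,  q2: 0,  q3: 0,  q4: 1,  q5: 0,  q6: 0,  q7: 0

Branch on q5: set q5 = 0.
The clause (~q6) is unit, so q6 = 0.
The clause (q4) is unit, so q4 = 1.
The clause (~q7) is unit, so q7 = 0.
The clause (~q3) is unit, so q3 = 0.
The clause (q1) is unit, so q1 = 1.
The clause (~q2) is unit, so q2 = 0.
All clauses are satisfied.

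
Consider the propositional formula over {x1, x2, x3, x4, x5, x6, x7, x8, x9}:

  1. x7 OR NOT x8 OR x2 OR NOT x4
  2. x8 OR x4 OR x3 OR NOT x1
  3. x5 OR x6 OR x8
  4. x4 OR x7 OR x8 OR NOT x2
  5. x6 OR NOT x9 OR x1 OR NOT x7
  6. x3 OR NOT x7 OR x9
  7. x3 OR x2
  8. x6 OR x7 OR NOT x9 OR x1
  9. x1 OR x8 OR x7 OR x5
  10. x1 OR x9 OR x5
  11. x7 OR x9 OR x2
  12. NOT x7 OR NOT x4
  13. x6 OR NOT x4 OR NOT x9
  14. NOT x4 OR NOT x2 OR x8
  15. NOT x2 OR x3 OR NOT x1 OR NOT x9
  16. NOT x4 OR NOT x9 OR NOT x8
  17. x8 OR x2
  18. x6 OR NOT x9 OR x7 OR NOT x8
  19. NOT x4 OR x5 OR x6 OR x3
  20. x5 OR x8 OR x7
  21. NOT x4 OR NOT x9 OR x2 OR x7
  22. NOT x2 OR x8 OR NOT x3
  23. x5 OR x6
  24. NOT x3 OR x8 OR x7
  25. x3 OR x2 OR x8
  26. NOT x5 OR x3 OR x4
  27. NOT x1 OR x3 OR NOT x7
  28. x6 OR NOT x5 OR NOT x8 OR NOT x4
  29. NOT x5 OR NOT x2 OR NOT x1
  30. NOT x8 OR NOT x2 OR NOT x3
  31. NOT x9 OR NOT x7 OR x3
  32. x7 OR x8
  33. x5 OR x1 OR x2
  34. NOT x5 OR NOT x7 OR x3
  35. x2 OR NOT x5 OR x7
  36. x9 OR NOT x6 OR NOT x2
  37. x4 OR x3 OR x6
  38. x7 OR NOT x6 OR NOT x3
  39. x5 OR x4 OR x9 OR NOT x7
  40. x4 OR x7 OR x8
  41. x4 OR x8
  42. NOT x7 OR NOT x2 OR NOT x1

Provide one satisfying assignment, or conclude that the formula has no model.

x1=false,  x2=false,  x3=true,  x4=false,  x5=true,  x6=true,  x7=true,  x8=true,  x9=false

Try x3 = true.
Try x7 = true.
The clause (NOT x4) is unit, so x4 = false.
The clause (x8) is unit, so x8 = true.
The clause (NOT x2) is unit, so x2 = false.
Try x5 = true.
Try x6 = true.
No clause remains; x1, x9 are free.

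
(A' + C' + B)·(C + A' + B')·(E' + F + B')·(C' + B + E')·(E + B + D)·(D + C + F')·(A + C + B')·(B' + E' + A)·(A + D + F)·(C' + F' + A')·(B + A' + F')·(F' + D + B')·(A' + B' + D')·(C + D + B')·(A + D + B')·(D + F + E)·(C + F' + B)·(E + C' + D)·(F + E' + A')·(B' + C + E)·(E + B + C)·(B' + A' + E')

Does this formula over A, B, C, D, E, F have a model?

Try A = 0.
Try C = 1.
Try B = 1.
(E') alone gives E = 0.
(D) alone gives D = 1.
All clauses hold; F can take either value.
A satisfying assignment: A=0,  B=1,  C=1,  D=1,  E=0,  F=0.

Satisfiable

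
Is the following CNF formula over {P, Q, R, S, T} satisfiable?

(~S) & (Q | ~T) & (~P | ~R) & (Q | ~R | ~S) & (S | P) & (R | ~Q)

From the singleton clause (~S), S = 0.
From the singleton clause (P), P = 1.
From the singleton clause (~R), R = 0.
From the singleton clause (~Q), Q = 0.
From the singleton clause (~T), T = 0.
This assignment satisfies each clause.
A satisfying assignment: P=1,  Q=0,  R=0,  S=0,  T=0.

Yes, satisfiable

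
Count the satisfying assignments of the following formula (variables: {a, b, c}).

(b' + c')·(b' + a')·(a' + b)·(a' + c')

3

There are 2^3 = 8 truth assignments over (a, b, c).
Check each against the 4 clauses (columns in the order a, b, c):
  F F F  ✓ satisfies all
  F F T  ✓ satisfies all
  F T F  ✓ satisfies all
  F T T  ✗ fails (b' + c')
  T F F  ✗ fails (a' + b)
  T F T  ✗ fails (a' + b)
  T T F  ✗ fails (b' + a')
  T T T  ✗ fails (b' + c')
3 of the 8 rows are models.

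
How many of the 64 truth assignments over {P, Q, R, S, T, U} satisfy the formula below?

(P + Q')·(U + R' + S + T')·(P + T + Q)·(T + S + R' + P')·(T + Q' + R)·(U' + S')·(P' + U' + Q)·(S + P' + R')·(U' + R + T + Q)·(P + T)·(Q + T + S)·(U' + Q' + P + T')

There are 2^6 = 64 truth assignments over (P, Q, R, S, T, U).
Split on U. With U = 1, the clauses containing U are satisfied and U' drops from the rest; 3 of the 2^5 = 32 assignments to the other variables satisfy what remains.
With U = 0, by the same count on the reduced clause set, 12 assignments work.
(One model: P=F, Q=F, R=F, S=F, T=T, U=F.)
Total: 3 + 12 = 15.

15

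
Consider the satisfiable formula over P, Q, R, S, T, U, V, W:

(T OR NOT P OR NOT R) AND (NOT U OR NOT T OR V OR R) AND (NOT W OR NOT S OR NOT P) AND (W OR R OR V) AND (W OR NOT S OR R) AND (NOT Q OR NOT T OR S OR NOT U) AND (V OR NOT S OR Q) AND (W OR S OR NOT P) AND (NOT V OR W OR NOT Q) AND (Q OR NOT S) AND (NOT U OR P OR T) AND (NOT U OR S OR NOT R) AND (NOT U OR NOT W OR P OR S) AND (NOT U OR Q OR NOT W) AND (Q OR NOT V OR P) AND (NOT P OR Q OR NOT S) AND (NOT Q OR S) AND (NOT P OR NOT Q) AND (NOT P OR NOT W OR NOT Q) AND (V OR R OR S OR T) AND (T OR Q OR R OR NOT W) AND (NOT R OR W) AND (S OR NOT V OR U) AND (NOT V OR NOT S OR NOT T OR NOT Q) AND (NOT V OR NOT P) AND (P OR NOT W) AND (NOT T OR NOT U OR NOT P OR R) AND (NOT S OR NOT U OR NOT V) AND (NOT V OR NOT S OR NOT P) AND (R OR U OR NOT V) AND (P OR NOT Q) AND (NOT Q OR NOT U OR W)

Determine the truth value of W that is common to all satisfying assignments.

Suppose W = false.
(NOT R) alone gives R = false.
(V) alone gives V = true.
(NOT S) alone gives S = false.
(NOT P) alone gives P = false.
(NOT Q) alone gives Q = false.
But (Q) is also a unit clause — contradiction.
So every satisfying assignment has W = True.

True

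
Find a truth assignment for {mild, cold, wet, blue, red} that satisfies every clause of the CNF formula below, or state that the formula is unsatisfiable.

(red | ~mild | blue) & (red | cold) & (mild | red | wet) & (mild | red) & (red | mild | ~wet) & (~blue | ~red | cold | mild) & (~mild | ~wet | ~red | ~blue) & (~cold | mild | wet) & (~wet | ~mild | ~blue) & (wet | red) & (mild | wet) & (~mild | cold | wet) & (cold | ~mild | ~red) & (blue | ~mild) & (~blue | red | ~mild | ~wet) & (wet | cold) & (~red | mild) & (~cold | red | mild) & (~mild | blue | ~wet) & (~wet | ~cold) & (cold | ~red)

Branch on red: set red = 1.
(mild) alone gives mild = 1.
(cold) alone gives cold = 1.
(blue) alone gives blue = 1.
(~wet) alone gives wet = 0.
This assignment satisfies each clause.

mild=1, cold=1, wet=0, blue=1, red=1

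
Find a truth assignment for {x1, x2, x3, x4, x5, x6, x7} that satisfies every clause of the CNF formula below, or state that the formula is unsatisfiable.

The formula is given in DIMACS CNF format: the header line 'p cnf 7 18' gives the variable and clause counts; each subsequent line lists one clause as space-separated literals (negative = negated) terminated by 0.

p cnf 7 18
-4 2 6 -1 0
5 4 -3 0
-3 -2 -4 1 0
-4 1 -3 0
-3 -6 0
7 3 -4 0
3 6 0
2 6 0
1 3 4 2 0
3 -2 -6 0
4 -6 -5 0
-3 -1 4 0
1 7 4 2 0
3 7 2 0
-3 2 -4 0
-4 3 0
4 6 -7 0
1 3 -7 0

Case x3 = True:
The clause (¬x6) is unit, so x6 = False.
The clause (x2) is unit, so x2 = True.
Case x5 = True:
Case x4 = True:
The clause (x1) is unit, so x1 = True.
Every clause is now satisfied; x7 is unconstrained.

x1=True, x2=True, x3=True, x4=True, x5=True, x6=False, x7=True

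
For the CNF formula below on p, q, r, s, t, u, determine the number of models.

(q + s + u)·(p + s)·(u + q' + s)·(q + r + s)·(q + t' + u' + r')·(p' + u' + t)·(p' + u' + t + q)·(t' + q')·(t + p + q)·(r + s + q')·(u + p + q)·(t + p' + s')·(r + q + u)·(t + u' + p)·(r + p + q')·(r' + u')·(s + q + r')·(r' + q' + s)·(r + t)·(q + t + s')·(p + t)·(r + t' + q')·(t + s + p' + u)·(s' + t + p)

There are 2^6 = 64 truth assignments over (p, q, r, s, t, u).
Split on q. With q = 1, the clauses containing q are satisfied and q' drops from the rest; 0 of the 2^5 = 32 assignments to the other variables satisfy what remains.
With q = 0, by the same count on the reduced clause set, 3 assignments work.
Total: 0 + 3 = 3.

3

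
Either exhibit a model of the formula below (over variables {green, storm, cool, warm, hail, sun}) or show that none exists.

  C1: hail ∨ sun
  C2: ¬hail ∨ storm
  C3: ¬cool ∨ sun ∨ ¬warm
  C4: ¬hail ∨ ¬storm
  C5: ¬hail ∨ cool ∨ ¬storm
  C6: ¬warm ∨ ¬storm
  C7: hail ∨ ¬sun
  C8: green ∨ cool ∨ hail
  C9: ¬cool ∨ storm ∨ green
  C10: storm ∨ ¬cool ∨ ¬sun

UNSATISFIABLE

Suppose hail = True.
From the singleton clause (storm), storm = True.
Now (¬storm) is unsatisfied and unit — conflict.
So hail must be the other value — set hail = False.
From the singleton clause (sun), sun = True.
Now (¬sun) is unsatisfied and unit — conflict.
Both values of hail lead to a conflict.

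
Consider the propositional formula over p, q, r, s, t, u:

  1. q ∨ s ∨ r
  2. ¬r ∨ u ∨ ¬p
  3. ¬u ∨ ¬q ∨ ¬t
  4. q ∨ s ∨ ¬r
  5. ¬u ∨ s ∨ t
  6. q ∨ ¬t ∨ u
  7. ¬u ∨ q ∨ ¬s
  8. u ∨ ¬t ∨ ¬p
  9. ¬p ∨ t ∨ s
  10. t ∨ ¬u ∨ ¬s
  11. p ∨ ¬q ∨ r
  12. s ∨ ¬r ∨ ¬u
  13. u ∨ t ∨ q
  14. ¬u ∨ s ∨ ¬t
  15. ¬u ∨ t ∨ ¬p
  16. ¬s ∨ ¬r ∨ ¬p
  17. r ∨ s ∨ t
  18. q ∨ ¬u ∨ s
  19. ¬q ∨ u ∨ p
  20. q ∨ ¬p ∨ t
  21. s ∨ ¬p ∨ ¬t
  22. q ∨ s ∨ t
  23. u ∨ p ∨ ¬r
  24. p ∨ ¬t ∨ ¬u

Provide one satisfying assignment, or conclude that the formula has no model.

p=True, q=True, r=False, s=True, t=False, u=False

Branch on q: set q = True.
Branch on u: set u = False.
From the singleton clause (p), p = True.
From the singleton clause (¬r), r = False.
From the singleton clause (¬t), t = False.
From the singleton clause (s), s = True.
This assignment satisfies each clause.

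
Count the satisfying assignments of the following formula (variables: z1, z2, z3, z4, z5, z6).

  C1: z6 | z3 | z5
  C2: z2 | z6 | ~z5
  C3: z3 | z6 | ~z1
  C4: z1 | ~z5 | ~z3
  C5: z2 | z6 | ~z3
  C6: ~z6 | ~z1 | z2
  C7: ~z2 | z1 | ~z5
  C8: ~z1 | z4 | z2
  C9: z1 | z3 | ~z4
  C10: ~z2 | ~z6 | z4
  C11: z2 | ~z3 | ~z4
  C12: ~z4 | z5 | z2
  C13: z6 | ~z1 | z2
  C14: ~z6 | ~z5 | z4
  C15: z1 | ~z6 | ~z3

11

There are 2^6 = 64 truth assignments over (z1, z2, z3, z4, z5, z6).
Split on z2. With z2 = 1, the clauses containing z2 are satisfied and ~z2 drops from the rest; 10 of the 2^5 = 32 assignments to the other variables satisfy what remains.
With z2 = 0, by the same count on the reduced clause set, 1 assignment works.
(One model: z1=F, z2=F, z3=F, z4=F, z5=F, z6=T.)
Total: 10 + 1 = 11.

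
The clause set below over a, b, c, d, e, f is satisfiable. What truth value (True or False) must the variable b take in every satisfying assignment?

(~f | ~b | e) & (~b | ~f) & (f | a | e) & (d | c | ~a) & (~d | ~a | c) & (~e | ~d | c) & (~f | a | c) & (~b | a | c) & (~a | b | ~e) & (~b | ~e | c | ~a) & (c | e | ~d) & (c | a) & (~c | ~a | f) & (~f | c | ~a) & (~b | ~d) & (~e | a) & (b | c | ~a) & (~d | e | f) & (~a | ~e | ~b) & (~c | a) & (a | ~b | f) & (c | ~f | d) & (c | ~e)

False

Suppose b = 1.
Unit clause (~f) forces f = 0.
Unit clause (~d) forces d = 0.
Unit clause (a) forces a = 1.
Unit clause (c) forces c = 1.
But (~c) is also a unit clause — contradiction.
So every satisfying assignment has b = False.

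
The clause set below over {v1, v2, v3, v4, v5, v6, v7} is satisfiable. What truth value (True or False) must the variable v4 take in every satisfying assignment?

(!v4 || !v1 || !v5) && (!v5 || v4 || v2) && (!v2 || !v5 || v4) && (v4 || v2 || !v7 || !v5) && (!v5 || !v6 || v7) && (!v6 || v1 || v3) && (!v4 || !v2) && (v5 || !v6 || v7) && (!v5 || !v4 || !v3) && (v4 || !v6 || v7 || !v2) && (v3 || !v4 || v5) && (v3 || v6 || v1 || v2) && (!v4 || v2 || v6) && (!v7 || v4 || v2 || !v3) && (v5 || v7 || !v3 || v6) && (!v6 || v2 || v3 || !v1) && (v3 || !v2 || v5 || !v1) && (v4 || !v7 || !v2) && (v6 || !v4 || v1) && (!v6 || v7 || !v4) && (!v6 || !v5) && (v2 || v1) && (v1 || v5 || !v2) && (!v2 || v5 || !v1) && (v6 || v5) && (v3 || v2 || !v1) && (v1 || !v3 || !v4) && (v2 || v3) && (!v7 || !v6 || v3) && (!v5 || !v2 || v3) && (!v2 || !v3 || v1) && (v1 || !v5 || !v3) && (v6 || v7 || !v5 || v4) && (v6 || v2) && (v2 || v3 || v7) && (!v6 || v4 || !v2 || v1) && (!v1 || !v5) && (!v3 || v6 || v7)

Suppose v4 = false.
Branch on v5: set v5 = false.
Unit clause (v6) forces v6 = true.
Unit clause (v7) forces v7 = true.
Unit clause (!v2) forces v2 = false.
Unit clause (!v3) forces v3 = false.
But (v3) is also a unit clause — contradiction.
That branch fails; take v5 = true instead.
Unit clause (v2) forces v2 = true.
But (!v2) is also a unit clause — contradiction.
Either choice for v5 ends in contradiction.
So every satisfying assignment has v4 = True.

True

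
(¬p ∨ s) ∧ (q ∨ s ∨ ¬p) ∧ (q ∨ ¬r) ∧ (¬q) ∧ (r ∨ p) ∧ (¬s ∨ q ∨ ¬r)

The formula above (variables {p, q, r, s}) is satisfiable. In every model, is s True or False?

True

Suppose s = False.
The clause (¬p) is unit, so p = False.
The clause (¬q) is unit, so q = False.
The clause (¬r) is unit, so r = False.
That conflicts with the unit clause (r).
So every satisfying assignment has s = True.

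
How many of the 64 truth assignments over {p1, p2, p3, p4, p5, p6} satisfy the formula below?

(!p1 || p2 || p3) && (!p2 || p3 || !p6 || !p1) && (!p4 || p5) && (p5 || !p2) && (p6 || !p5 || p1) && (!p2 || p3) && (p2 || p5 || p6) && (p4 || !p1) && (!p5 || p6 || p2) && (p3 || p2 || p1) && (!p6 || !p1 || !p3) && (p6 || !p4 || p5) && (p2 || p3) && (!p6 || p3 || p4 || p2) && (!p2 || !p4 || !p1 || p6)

There are 2^6 = 64 truth assignments over (p1, p2, p3, p4, p5, p6).
Split on p1. With p1 = true, the clauses containing p1 are satisfied and !p1 drops from the rest; 0 of the 2^5 = 32 assignments to the other variables satisfy what remains.
With p1 = false, by the same count on the reduced clause set, 5 assignments work.
(One model: p1=F, p2=F, p3=T, p4=F, p5=F, p6=T.)
Total: 0 + 5 = 5.

5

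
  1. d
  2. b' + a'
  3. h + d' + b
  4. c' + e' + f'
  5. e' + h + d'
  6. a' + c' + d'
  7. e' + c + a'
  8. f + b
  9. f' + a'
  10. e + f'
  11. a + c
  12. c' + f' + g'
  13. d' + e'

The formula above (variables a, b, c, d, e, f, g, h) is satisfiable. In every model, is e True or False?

False

Suppose e = 1.
(d) alone gives d = 1.
That conflicts with the unit clause (d').
So every satisfying assignment has e = False.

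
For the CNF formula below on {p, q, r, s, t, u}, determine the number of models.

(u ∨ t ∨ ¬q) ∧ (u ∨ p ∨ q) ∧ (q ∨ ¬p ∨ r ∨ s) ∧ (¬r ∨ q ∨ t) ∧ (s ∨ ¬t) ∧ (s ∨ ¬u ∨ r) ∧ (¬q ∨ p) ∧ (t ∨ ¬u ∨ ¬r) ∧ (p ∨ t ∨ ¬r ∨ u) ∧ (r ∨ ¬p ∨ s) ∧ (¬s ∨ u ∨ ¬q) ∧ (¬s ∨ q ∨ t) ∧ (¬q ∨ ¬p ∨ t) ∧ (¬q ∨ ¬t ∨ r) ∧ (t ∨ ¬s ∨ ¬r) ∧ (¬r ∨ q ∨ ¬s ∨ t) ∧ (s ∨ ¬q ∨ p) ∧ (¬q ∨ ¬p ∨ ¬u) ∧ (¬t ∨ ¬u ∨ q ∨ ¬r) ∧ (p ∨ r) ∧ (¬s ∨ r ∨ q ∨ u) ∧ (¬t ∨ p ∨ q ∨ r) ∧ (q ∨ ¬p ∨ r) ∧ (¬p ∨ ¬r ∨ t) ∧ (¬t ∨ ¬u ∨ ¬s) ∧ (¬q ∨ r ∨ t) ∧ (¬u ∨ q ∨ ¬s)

1

There are 2^6 = 64 truth assignments over (p, q, r, s, t, u).
Split on s. With s = True, the clauses containing s are satisfied and ¬s drops from the rest; 1 of the 2^5 = 32 assignments to the other variables satisfy what remains.
With s = False, by the same count on the reduced clause set, 0 assignments work.
Total: 1 + 0 = 1.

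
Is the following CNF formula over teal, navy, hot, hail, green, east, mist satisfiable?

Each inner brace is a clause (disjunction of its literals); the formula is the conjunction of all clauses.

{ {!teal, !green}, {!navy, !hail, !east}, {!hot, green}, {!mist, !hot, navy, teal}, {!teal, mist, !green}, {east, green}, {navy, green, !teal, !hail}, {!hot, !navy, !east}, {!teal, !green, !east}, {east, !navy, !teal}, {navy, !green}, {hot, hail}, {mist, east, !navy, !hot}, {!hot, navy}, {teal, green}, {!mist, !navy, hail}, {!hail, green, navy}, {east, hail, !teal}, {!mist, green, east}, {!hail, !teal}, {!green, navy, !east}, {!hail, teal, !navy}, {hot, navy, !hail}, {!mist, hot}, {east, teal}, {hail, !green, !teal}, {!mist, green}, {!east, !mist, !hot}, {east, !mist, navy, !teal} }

Branch on teal: set teal = false.
The clause (green) is unit, so green = true.
The clause (navy) is unit, so navy = true.
The clause (!hail) is unit, so hail = false.
The clause (hot) is unit, so hot = true.
The clause (!east) is unit, so east = false.
That conflicts with the unit clause (east).
Undo teal and try teal = true.
The clause (!green) is unit, so green = false.
The clause (!hot) is unit, so hot = false.
The clause (east) is unit, so east = true.
The clause (hail) is unit, so hail = true.
That conflicts with the unit clause (!hail).
Either choice for teal ends in contradiction.
No assignment satisfies every clause.

No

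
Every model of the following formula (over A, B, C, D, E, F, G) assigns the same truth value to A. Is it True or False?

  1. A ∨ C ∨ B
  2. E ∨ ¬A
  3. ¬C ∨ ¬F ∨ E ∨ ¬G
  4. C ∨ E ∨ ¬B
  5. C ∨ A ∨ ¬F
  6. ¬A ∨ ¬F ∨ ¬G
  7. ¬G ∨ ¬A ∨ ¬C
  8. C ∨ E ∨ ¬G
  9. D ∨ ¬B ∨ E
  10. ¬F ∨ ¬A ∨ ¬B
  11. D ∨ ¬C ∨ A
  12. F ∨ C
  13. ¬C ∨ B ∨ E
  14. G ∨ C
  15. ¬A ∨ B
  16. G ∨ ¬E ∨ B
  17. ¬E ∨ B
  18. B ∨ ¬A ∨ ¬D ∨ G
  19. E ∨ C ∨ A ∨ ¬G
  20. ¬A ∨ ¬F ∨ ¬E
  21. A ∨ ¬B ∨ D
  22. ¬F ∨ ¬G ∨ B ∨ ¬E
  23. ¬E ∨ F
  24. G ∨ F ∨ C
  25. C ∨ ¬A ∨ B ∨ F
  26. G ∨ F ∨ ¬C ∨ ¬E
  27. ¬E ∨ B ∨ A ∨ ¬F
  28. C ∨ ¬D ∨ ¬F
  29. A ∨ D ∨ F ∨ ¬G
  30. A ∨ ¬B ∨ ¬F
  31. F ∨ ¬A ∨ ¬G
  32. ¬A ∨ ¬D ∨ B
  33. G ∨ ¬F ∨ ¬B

Suppose A = True.
The clause (E) is unit, so E = True.
The clause (B) is unit, so B = True.
The clause (¬F) is unit, so F = False.
Now (F) is unsatisfied and unit — conflict.
So every satisfying assignment has A = False.

False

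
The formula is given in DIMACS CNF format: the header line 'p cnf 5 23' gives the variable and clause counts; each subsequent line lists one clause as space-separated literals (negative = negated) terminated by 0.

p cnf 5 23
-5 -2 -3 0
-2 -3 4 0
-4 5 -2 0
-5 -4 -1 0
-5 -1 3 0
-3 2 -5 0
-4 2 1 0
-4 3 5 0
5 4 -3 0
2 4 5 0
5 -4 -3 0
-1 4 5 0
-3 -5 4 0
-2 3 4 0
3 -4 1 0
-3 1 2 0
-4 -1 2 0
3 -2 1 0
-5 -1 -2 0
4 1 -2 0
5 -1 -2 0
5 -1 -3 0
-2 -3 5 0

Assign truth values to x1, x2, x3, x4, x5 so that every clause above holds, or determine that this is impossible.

Case x5 = True:
Case x2 = False:
From the singleton clause (¬x3), x3 = False.
From the singleton clause (¬x1), x1 = False.
From the singleton clause (¬x4), x4 = False.
Every clause now holds.

x1=False; x2=False; x3=False; x4=False; x5=True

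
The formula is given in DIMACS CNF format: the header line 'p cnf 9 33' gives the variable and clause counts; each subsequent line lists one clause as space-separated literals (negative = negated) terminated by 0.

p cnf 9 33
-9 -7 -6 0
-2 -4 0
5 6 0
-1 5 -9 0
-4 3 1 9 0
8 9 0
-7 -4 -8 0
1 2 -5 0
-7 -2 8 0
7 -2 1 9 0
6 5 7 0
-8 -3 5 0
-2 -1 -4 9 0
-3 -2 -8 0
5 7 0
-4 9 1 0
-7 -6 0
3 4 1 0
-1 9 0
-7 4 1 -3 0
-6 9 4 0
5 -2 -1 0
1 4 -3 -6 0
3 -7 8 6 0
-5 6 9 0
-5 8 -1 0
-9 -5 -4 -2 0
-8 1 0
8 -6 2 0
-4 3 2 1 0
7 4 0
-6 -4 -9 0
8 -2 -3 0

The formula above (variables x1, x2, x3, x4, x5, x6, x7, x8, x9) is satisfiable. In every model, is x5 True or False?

Suppose x5 = False.
Unit clause (x6) forces x6 = True.
Unit clause (x7) forces x7 = True.
Now (¬x7) is unsatisfied and unit — conflict.
So every satisfying assignment has x5 = True.

True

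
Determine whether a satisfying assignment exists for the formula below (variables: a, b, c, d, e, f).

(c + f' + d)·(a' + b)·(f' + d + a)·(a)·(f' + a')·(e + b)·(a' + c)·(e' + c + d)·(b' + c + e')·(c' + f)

Unsatisfiable

(a) alone gives a = 1.
(b) alone gives b = 1.
(f') alone gives f = 0.
(c) alone gives c = 1.
But (c') is also a unit clause — contradiction.
No assignment satisfies every clause.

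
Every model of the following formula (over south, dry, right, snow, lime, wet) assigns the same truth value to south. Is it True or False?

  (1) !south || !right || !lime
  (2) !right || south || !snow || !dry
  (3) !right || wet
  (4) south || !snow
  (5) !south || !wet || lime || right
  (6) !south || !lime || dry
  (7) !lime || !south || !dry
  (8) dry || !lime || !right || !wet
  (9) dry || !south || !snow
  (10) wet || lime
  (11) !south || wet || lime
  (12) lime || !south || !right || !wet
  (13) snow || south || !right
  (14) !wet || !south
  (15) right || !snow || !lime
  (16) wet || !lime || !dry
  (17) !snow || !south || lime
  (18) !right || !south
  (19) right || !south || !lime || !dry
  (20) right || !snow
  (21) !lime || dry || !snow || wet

False

Suppose south = true.
Unit clause (!wet) forces wet = false.
Unit clause (!right) forces right = false.
Unit clause (lime) forces lime = true.
Unit clause (dry) forces dry = true.
That conflicts with the unit clause (!dry).
So every satisfying assignment has south = False.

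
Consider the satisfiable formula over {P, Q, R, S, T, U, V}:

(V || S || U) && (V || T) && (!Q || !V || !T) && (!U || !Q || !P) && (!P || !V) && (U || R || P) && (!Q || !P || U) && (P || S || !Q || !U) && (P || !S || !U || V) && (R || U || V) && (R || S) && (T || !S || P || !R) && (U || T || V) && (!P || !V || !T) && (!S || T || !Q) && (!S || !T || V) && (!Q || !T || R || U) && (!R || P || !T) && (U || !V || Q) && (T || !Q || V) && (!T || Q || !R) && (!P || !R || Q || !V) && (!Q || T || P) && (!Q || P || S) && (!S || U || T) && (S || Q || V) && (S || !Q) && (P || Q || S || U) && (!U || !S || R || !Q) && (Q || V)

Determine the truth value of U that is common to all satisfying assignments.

True

Suppose U = false.
Try V = true.
Unit clause (!P) forces P = false.
Unit clause (R) forces R = true.
Unit clause (!T) forces T = false.
Unit clause (!S) forces S = false.
Unit clause (Q) forces Q = true.
But (!Q) is also a unit clause — contradiction.
Undo V and try V = false.
Unit clause (S) forces S = true.
Unit clause (T) forces T = true.
But (!T) is also a unit clause — contradiction.
Neither V = true nor V = false works.
So every satisfying assignment has U = True.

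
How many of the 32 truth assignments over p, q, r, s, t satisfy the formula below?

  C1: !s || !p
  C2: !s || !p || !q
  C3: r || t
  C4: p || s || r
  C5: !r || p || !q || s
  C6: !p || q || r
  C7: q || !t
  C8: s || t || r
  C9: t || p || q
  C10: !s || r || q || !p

There are 2^5 = 32 truth assignments over (p, q, r, s, t).
Split on t. With t = true, the clauses containing t are satisfied and !t drops from the rest; 4 of the 2^4 = 16 assignments to the other variables satisfy what remains.
With t = false, by the same count on the reduced clause set, 3 assignments work.
(One model: p=F, q=T, r=F, s=T, t=T.)
Total: 4 + 3 = 7.

7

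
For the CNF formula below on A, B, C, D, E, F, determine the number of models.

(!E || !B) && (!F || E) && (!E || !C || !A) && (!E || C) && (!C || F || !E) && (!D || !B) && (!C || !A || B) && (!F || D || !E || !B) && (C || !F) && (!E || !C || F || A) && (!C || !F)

10

There are 2^6 = 64 truth assignments over (A, B, C, D, E, F).
Split on D. With D = true, the clauses containing D are satisfied and !D drops from the rest; 3 of the 2^5 = 32 assignments to the other variables satisfy what remains.
With D = false, by the same count on the reduced clause set, 7 assignments work.
(One model: A=F, B=F, C=F, D=F, E=F, F=F.)
Total: 3 + 7 = 10.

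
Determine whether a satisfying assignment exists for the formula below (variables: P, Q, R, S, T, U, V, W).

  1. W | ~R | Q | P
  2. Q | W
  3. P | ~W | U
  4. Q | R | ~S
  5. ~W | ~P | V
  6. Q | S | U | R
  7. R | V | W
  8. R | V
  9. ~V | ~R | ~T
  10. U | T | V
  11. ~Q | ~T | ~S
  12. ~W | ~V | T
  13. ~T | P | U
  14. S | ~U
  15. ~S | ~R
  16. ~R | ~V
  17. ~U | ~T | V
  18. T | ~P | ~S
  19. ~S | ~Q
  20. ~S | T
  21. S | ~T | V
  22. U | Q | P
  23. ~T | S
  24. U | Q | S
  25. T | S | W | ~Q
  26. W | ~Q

Case Q = 1:
Unit clause (~S) forces S = 0.
Unit clause (~U) forces U = 0.
Unit clause (~T) forces T = 0.
Unit clause (V) forces V = 1.
Unit clause (~W) forces W = 0.
That conflicts with the unit clause (W).
Undo Q and try Q = 0.
Unit clause (W) forces W = 1.
Case P = 1:
Unit clause (V) forces V = 1.
Unit clause (T) forces T = 1.
Unit clause (~R) forces R = 0.
Unit clause (~S) forces S = 0.
That conflicts with the unit clause (S).
Undo P and try P = 0.
Unit clause (U) forces U = 1.
Unit clause (S) forces S = 1.
Unit clause (R) forces R = 1.
That conflicts with the unit clause (~R).
Neither P = 1 nor P = 0 works.
Neither Q = 1 nor Q = 0 works.
No assignment satisfies every clause.

Unsatisfiable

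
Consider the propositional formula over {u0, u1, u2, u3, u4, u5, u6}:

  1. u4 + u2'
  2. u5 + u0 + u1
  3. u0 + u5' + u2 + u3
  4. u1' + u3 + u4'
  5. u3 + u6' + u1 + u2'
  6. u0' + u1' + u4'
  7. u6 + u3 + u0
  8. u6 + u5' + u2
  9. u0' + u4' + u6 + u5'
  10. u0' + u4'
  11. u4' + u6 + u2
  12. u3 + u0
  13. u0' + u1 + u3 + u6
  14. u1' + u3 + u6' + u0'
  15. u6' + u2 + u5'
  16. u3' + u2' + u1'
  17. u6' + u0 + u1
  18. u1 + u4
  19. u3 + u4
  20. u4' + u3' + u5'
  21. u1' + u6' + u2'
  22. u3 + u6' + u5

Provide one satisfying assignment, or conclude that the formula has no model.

Try u4 = 0.
(u2') alone gives u2 = 0.
(u1) alone gives u1 = 1.
(u3) alone gives u3 = 1.
Try u6 = 0.
(u5') alone gives u5 = 0.
No clause remains; u0 is free.

u0 ↦ 1,  u1 ↦ 1,  u2 ↦ 0,  u3 ↦ 1,  u4 ↦ 0,  u5 ↦ 0,  u6 ↦ 0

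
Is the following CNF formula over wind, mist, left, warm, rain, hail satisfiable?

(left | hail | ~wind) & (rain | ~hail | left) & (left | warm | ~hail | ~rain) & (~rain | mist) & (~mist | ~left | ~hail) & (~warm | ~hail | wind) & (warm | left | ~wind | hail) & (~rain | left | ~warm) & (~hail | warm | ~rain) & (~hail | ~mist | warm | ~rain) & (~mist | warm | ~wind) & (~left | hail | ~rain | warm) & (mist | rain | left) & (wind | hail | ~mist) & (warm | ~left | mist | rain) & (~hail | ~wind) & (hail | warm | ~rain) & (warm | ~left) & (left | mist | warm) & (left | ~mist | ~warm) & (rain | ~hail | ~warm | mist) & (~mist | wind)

Yes

Case rain = 0:
Case hail = 0:
Case left = 1:
The clause (warm) is unit, so warm = 1.
Case wind = 1:
All clauses hold; mist can take either value.
A satisfying assignment: wind=1, mist=1, left=1, warm=1, rain=0, hail=0.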